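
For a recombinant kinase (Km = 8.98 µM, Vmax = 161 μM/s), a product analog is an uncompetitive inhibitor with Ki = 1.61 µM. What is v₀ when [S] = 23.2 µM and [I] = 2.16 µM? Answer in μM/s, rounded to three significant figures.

With α = 1 + [I]/Ki = 1 + 2.16/1.61 = 2.342, the uncompetitive rate law is v = (Vmax/α)·[S] / (Km/α + [S]).
v = (161/2.342)×23.2 / (8.98/2.342 + 23.2) = 1595/27.03 = 59.0 μM/s.

59.0 μM/s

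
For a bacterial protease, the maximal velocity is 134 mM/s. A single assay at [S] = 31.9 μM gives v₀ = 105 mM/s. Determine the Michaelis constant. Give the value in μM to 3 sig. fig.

v/Vmax = 105/134 = 0.7836 = [S]/(Km+[S]).
So Km + [S] = [S]/0.7836 = 40.71 μM, giving Km = 40.71 − 31.9 = 8.81 μM.

8.81 μM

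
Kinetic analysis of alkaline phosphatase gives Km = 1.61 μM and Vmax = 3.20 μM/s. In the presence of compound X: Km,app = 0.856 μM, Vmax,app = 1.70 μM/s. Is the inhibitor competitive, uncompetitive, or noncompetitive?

Both Km and Vmax decrease by the same factor (~1.88-fold) — characteristic of uncompetitive inhibition.

uncompetitive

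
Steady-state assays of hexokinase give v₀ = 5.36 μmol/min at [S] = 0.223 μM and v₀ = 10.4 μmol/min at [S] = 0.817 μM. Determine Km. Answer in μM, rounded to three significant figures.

0.446 μM

From v = Vmax[S]/(Km+[S]), each point gives Vmax = v(Km+[S])/[S].
Equating: 5.36(Km+0.223)/0.223 = 10.4(Km+0.817)/0.817.
24.04·Km + 5.36 = 12.73·Km + 10.4, so (24.04 − 12.73)·Km = 10.4 − 5.36.
Km = 5.040/11.31 = 0.446 μM; then Vmax = 5.36(0.446+0.223)/0.223 = 16.1 μmol/min.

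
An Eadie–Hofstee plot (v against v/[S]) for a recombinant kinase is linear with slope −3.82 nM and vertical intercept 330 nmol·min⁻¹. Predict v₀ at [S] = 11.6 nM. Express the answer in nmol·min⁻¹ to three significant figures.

In the Eadie–Hofstee form v = Vmax − Km·(v/[S]), the slope is −Km and the intercept is Vmax, so Km = 3.82 nM and Vmax = 330 nmol·min⁻¹.
v = 330 × 11.6/(3.82 + 11.6) = 248 nmol·min⁻¹.

248 nmol·min⁻¹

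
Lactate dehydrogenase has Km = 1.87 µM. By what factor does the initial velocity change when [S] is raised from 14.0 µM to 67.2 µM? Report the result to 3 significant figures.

1.10

Since Vmax cancels, v₂/v₁ = [S]₂(Km+[S]₁) / [S]₁(Km+[S]₂).
= 67.2×(1.87+14.0) / (14.0×(1.87+67.2)) = 1066/967.0 = 1.10.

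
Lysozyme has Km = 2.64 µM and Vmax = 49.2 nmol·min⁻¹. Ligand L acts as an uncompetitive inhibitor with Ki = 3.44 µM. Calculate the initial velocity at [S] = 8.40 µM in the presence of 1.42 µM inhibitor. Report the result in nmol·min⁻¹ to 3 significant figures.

α = 1 + [I]/Ki = 1 + 1.42/3.44 = 1.413.
For an uncompetitive inhibitor, both parameters are divided by α, giving Vmax/α and Km/α: Km,app = 1.87 µM, Vmax,app = 34.8 nmol·min⁻¹.
v = Vmax,app·[S]/(Km,app + [S]) = 34.8 × 8.40/(1.87 + 8.40) = 28.5 nmol·min⁻¹.

28.5 nmol·min⁻¹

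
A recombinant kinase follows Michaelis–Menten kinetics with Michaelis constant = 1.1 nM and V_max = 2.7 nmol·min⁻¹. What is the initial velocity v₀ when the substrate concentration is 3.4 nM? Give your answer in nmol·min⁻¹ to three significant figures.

[S]/(Km+[S]) = 3.4/4.500 = 0.7556, the fractional saturation.
v = 0.7556 × Vmax = 0.7556 × 2.7 = 2.04 nmol·min⁻¹.

2.04 nmol·min⁻¹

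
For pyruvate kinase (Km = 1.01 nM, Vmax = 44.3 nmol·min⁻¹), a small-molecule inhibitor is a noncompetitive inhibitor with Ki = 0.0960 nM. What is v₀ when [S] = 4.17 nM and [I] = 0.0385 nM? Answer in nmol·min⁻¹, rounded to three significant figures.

25.5 nmol·min⁻¹

α = 1 + [I]/Ki = 1 + 0.0385/0.0960 = 1.401.
For a noncompetitive inhibitor, Vmax is reduced to Vmax/α while Km is unchanged: Km,app = 1.01 nM, Vmax,app = 31.6 nmol·min⁻¹.
v = Vmax,app·[S]/(Km,app + [S]) = 31.6 × 4.17/(1.01 + 4.17) = 25.5 nmol·min⁻¹.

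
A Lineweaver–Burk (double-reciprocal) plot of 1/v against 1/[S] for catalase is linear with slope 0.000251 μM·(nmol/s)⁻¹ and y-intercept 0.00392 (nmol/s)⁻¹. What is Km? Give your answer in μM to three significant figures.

y-intercept = 1/Vmax ⇒ Vmax = 255 nmol/s; slope = Km/Vmax ⇒ Km = slope × Vmax.
Km = 0.000251 × 255 = 0.0640 μM.

0.0640 μM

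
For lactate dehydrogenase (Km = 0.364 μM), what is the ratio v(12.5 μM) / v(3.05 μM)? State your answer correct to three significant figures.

1.09

The fractional saturations are [S]/(Km+[S]) = 3.05/3.414 = 0.8934 and 12.5/12.86 = 0.9717.
v₂/v₁ is just their ratio: 0.9717/0.8934 = 1.09.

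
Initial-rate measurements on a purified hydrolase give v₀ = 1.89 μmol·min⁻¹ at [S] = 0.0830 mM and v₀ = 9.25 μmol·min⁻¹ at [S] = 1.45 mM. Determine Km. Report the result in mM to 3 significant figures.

From v = Vmax[S]/(Km+[S]), each point gives Vmax = v(Km+[S])/[S].
Equating: 1.89(Km+0.0830)/0.0830 = 9.25(Km+1.45)/1.45.
22.77·Km + 1.89 = 6.379·Km + 9.25, so (22.77 − 6.379)·Km = 9.25 − 1.89.
Km = 7.360/16.39 = 0.449 mM; then Vmax = 1.89(0.449+0.0830)/0.0830 = 12.1 μmol·min⁻¹.

0.449 mM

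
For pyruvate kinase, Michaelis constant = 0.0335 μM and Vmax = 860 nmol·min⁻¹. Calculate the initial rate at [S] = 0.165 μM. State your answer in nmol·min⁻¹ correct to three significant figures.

715 nmol·min⁻¹

v = Vmax·[S]/(Km + [S]) = 860 × 0.165 / (0.0335 + 0.165)
  = 141.9 / 0.1985 = 715 nmol·min⁻¹.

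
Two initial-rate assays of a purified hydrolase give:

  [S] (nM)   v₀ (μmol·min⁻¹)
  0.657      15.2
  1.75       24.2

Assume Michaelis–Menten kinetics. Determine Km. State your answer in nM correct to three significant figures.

0.967 nM

In reciprocal form, 1/v = (Km/Vmax)·(1/[S]) + 1/Vmax. The two points give (1/[S], 1/v) = (1.522, 0.06579) and (0.5714, 0.04132).
Slope = (0.06579 − 0.04132)/(1.522 − 0.5714) = 0.02574; intercept = 0.06579 − 0.02574×1.522 = 0.02662.
Vmax = 1/intercept = 37.6 μmol·min⁻¹; Km = slope × Vmax = 0.02574 × 37.6 = 0.967 nM.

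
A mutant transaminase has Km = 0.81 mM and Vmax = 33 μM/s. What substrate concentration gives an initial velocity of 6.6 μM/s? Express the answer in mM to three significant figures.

Rearranging v = Vmax[S]/(Km+[S]) gives [S] = Km·v/(Vmax − v).
[S] = 0.81 × 6.6 / (33 − 6.6) = 5.346/26.40 = 0.202 mM.

0.202 mM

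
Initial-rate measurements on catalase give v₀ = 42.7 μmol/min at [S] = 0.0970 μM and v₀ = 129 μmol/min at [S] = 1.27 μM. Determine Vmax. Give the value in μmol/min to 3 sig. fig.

155 μmol/min

In reciprocal form, 1/v = (Km/Vmax)·(1/[S]) + 1/Vmax. The two points give (1/[S], 1/v) = (10.31, 0.02342) and (0.7874, 0.007752).
Slope = (0.02342 − 0.007752)/(10.31 − 0.7874) = 0.001645; intercept = 0.02342 − 0.001645×10.31 = 0.006456.
Vmax = 1/intercept = 155 μmol/min; Km = slope × Vmax = 0.001645 × 155 = 0.255 μM.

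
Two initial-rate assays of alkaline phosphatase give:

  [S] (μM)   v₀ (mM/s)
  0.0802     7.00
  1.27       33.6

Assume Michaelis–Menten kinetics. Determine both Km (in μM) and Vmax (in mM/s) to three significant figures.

From v = Vmax[S]/(Km+[S]), each point gives Vmax = v(Km+[S])/[S].
Equating: 7.00(Km+0.0802)/0.0802 = 33.6(Km+1.27)/1.27.
87.28·Km + 7.00 = 26.46·Km + 33.6, so (87.28 − 26.46)·Km = 33.6 − 7.00.
Km = 26.60/60.83 = 0.437 μM; then Vmax = 7.00(0.437+0.0802)/0.0802 = 45.2 mM/s.

Km = 0.437 μM; Vmax = 45.2 mM/s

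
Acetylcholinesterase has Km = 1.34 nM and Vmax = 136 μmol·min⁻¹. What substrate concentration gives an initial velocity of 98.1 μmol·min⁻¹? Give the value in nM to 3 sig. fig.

Rearranging v = Vmax[S]/(Km+[S]) gives [S] = Km·v/(Vmax − v).
[S] = 1.34 × 98.1 / (136 − 98.1) = 131.5/37.90 = 3.47 nM.

3.47 nM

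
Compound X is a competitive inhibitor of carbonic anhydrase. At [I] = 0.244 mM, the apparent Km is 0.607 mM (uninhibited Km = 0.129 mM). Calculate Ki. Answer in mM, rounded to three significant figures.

0.0658 mM

Competitive: Km,app = α·Km with α = 1 + [I]/Ki.
α = Km,app/Km = 0.607/0.129 = 4.705.
Since α = 1 + [I]/Ki, [I]/Ki = 4.705 − 1 = 3.705 and Ki = 0.244/3.705 = 0.0658 mM.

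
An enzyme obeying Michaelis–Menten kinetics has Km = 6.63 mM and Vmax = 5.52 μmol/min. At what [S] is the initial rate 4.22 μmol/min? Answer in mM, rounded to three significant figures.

The required fractional saturation is v/Vmax = 4.22/5.52 = 0.7645.
Then [S]/(Km+[S]) = 0.7645 ⇒ [S] = 6.63 × 0.7645/(1 − 0.7645) = 21.5 mM.

21.5 mM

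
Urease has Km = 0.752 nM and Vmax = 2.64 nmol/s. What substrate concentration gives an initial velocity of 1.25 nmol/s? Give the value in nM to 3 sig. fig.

The required fractional saturation is v/Vmax = 1.25/2.64 = 0.4735.
Then [S]/(Km+[S]) = 0.4735 ⇒ [S] = 0.752 × 0.4735/(1 − 0.4735) = 0.676 nM.

0.676 nM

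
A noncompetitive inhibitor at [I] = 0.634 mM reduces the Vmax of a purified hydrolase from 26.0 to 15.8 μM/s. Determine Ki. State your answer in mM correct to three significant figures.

0.982 mM

Noncompetitive: Vmax,app = Vmax/α with α = 1 + [I]/Ki.
α = Vmax/Vmax,app = 26.0/15.8 = 1.646.
Since α = 1 + [I]/Ki, [I]/Ki = 1.646 − 1 = 0.6456 and Ki = 0.634/0.6456 = 0.982 mM.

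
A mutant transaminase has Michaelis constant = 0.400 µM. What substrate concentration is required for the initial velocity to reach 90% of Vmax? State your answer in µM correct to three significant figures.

v/Vmax = [S]/(Km+[S]) = 0.9, so [S] = Km·0.9/(1 − 0.9) = 0.400 × 9.000.
[S] = 3.60 µM.

3.60 µM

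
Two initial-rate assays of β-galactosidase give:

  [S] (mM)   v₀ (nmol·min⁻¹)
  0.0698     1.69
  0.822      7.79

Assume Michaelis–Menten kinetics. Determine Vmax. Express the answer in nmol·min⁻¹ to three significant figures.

In reciprocal form, 1/v = (Km/Vmax)·(1/[S]) + 1/Vmax. The two points give (1/[S], 1/v) = (14.33, 0.5917) and (1.217, 0.1284).
Slope = (0.5917 − 0.1284)/(14.33 − 1.217) = 0.03534; intercept = 0.5917 − 0.03534×14.33 = 0.08537.
Vmax = 1/intercept = 11.7 nmol·min⁻¹; Km = slope × Vmax = 0.03534 × 11.7 = 0.414 mM.

11.7 nmol·min⁻¹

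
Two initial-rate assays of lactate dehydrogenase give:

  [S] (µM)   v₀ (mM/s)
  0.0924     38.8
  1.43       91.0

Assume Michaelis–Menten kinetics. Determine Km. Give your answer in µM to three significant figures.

In reciprocal form, 1/v = (Km/Vmax)·(1/[S]) + 1/Vmax. The two points give (1/[S], 1/v) = (10.82, 0.02577) and (0.6993, 0.01099).
Slope = (0.02577 − 0.01099)/(10.82 − 0.6993) = 0.001460; intercept = 0.02577 − 0.001460×10.82 = 0.009968.
Vmax = 1/intercept = 100 mM/s; Km = slope × Vmax = 0.001460 × 100 = 0.147 µM.

0.147 µM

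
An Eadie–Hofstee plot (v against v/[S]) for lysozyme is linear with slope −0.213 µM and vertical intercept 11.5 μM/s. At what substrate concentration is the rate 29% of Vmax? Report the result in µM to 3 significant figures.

0.0870 µM

The Eadie–Hofstee slope gives Km = 0.213 µM (slope = −Km).
v/Vmax = [S]/(Km+[S]) = 0.29 ⇒ [S] = Km·0.29/(1−0.29) = 0.213 × 0.4085 = 0.0870 µM.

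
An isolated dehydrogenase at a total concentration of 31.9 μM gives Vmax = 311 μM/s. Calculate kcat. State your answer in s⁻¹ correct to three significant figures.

kcat = Vmax/[E]total = 311 μM/s / 31.9 μM = 9.75 s⁻¹.

9.75 s⁻¹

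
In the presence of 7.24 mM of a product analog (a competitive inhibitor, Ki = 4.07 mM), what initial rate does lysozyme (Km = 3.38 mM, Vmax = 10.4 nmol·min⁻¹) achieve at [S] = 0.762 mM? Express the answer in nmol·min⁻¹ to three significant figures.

0.780 nmol·min⁻¹

With α = 1 + [I]/Ki = 1 + 7.24/4.07 = 2.779, the competitive rate law is v = Vmax[S] / (αKm + [S]).
v = 10.4×0.762 / (2.779×3.38 + 0.762) = 7.925/10.15 = 0.780 nmol·min⁻¹.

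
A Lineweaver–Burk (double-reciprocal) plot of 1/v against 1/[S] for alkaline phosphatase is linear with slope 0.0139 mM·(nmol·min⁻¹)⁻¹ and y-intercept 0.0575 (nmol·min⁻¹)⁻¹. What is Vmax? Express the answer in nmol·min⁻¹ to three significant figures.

17.4 nmol·min⁻¹

The y-intercept of a Lineweaver–Burk plot equals 1/Vmax, so Vmax = 1/0.0575 = 17.4 nmol·min⁻¹.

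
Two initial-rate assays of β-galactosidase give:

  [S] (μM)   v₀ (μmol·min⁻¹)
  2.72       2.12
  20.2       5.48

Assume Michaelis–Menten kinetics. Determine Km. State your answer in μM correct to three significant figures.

6.61 μM

In reciprocal form, 1/v = (Km/Vmax)·(1/[S]) + 1/Vmax. The two points give (1/[S], 1/v) = (0.3676, 0.4717) and (0.04950, 0.1825).
Slope = (0.4717 − 0.1825)/(0.3676 − 0.04950) = 0.9091; intercept = 0.4717 − 0.9091×0.3676 = 0.1375.
Vmax = 1/intercept = 7.27 μmol·min⁻¹; Km = slope × Vmax = 0.9091 × 7.27 = 6.61 μM.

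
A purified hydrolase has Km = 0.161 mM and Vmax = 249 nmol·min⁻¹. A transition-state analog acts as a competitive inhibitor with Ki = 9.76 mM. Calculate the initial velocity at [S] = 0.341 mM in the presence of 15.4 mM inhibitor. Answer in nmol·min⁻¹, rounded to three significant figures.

112 nmol·min⁻¹

α = 1 + [I]/Ki = 1 + 15.4/9.76 = 2.578.
For a competitive inhibitor, Vmax is unchanged and the apparent Km becomes α·Km: Km,app = 0.415 mM, Vmax,app = 249 nmol·min⁻¹.
v = Vmax,app·[S]/(Km,app + [S]) = 249 × 0.341/(0.415 + 0.341) = 112 nmol·min⁻¹.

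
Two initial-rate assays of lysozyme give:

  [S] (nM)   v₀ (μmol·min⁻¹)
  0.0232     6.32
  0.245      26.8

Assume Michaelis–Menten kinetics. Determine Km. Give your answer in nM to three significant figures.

In reciprocal form, 1/v = (Km/Vmax)·(1/[S]) + 1/Vmax. The two points give (1/[S], 1/v) = (43.10, 0.1582) and (4.082, 0.03731).
Slope = (0.1582 − 0.03731)/(43.10 − 4.082) = 0.003099; intercept = 0.1582 − 0.003099×43.10 = 0.02467.
Vmax = 1/intercept = 40.5 μmol·min⁻¹; Km = slope × Vmax = 0.003099 × 40.5 = 0.126 nM.

0.126 nM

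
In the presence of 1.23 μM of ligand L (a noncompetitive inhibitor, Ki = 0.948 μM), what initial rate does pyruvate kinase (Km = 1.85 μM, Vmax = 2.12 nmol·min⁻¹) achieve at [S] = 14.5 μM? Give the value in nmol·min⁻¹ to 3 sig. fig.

α = 1 + [I]/Ki = 1 + 1.23/0.948 = 2.297.
For a noncompetitive inhibitor, Vmax is reduced to Vmax/α while Km is unchanged: Km,app = 1.85 μM, Vmax,app = 0.923 nmol·min⁻¹.
v = Vmax,app·[S]/(Km,app + [S]) = 0.923 × 14.5/(1.85 + 14.5) = 0.818 nmol·min⁻¹.

0.818 nmol·min⁻¹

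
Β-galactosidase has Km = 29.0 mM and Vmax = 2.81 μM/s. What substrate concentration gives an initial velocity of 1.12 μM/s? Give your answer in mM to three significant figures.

19.2 mM

The required fractional saturation is v/Vmax = 1.12/2.81 = 0.3986.
Then [S]/(Km+[S]) = 0.3986 ⇒ [S] = 29.0 × 0.3986/(1 − 0.3986) = 19.2 mM.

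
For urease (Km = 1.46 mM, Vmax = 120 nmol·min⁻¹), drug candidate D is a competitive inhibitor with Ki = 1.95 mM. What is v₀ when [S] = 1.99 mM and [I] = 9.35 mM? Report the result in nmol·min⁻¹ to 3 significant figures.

α = 1 + [I]/Ki = 1 + 9.35/1.95 = 5.795.
For a competitive inhibitor, Vmax is unchanged and the apparent Km becomes α·Km: Km,app = 8.46 mM, Vmax,app = 120 nmol·min⁻¹.
v = Vmax,app·[S]/(Km,app + [S]) = 120 × 1.99/(8.46 + 1.99) = 22.9 nmol·min⁻¹.

22.9 nmol·min⁻¹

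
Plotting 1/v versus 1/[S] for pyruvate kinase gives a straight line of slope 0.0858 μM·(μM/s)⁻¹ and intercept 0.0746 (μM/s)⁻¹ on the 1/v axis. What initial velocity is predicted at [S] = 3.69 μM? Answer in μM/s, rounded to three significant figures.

10.2 μM/s

The y-intercept is 1/Vmax, so Vmax = 1/0.0746 = 13.4 μM/s.
The slope is Km/Vmax, so Km = 0.0858 × 13.4 = 1.15 μM.
Then v = 13.4 × 3.69/(1.15 + 3.69) = 10.2 μM/s.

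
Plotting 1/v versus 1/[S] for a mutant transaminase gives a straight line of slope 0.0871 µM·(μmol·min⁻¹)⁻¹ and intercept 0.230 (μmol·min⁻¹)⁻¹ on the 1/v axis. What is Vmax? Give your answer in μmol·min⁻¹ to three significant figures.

4.35 μmol·min⁻¹

The y-intercept of a Lineweaver–Burk plot equals 1/Vmax, so Vmax = 1/0.230 = 4.35 μmol·min⁻¹.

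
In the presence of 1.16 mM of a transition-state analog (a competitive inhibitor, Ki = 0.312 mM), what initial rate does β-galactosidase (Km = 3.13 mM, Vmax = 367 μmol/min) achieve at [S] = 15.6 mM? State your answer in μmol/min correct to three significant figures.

α = 1 + [I]/Ki = 1 + 1.16/0.312 = 4.718.
For a competitive inhibitor, Vmax is unchanged and the apparent Km becomes α·Km: Km,app = 14.8 mM, Vmax,app = 367 μmol/min.
v = Vmax,app·[S]/(Km,app + [S]) = 367 × 15.6/(14.8 + 15.6) = 189 μmol/min.

189 μmol/min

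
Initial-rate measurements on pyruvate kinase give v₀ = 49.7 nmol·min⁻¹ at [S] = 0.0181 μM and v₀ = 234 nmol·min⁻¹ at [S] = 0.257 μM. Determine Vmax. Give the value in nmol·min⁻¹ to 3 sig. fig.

In reciprocal form, 1/v = (Km/Vmax)·(1/[S]) + 1/Vmax. The two points give (1/[S], 1/v) = (55.25, 0.02012) and (3.891, 0.004274).
Slope = (0.02012 − 0.004274)/(55.25 − 3.891) = 0.0003086; intercept = 0.02012 − 0.0003086×55.25 = 0.003073.
Vmax = 1/intercept = 325 nmol·min⁻¹; Km = slope × Vmax = 0.0003086 × 325 = 0.100 μM.

325 nmol·min⁻¹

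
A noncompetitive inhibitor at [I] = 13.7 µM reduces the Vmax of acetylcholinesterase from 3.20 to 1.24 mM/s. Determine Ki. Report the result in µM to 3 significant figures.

8.67 µM

Noncompetitive: Vmax,app = Vmax/α with α = 1 + [I]/Ki.
α = Vmax/Vmax,app = 3.20/1.24 = 2.581.
Since α = 1 + [I]/Ki, [I]/Ki = 2.581 − 1 = 1.581 and Ki = 13.7/1.581 = 8.67 µM.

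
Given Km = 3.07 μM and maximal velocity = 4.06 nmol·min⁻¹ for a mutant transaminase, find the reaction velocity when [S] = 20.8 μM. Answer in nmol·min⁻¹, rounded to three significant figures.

3.54 nmol·min⁻¹

[S]/(Km+[S]) = 20.8/23.87 = 0.8714, the fractional saturation.
v = 0.8714 × Vmax = 0.8714 × 4.06 = 3.54 nmol·min⁻¹.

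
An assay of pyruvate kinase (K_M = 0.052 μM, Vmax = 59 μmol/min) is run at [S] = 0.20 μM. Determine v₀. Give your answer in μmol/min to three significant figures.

46.8 μmol/min

v = Vmax·[S]/(Km + [S]) = 59 × 0.20 / (0.052 + 0.20)
  = 11.80 / 0.2520 = 46.8 μmol/min.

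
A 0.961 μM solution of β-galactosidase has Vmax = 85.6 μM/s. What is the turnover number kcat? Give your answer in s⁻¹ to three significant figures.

89.1 s⁻¹

kcat = Vmax/[E]total = 85.6 μM/s / 0.961 μM = 89.1 s⁻¹.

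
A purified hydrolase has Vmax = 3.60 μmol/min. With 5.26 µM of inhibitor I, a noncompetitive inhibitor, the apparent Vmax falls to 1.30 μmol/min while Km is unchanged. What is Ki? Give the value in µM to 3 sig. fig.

2.97 µM

Noncompetitive: Vmax,app = Vmax/α with α = 1 + [I]/Ki.
α = Vmax/Vmax,app = 3.60/1.30 = 2.769.
Since α = 1 + [I]/Ki, [I]/Ki = 2.769 − 1 = 1.769 and Ki = 5.26/1.769 = 2.97 µM.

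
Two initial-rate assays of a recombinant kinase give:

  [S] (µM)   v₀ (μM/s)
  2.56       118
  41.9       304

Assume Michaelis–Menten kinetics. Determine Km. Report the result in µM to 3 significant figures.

From v = Vmax[S]/(Km+[S]), each point gives Vmax = v(Km+[S])/[S].
Equating: 118(Km+2.56)/2.56 = 304(Km+41.9)/41.9.
46.09·Km + 118 = 7.255·Km + 304, so (46.09 − 7.255)·Km = 304 − 118.
Km = 186.0/38.84 = 4.79 µM; then Vmax = 118(4.79+2.56)/2.56 = 339 μM/s.

4.79 µM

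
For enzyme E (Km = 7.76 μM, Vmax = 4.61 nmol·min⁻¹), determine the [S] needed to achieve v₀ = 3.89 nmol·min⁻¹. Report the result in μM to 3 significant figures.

41.9 μM

Rearranging v = Vmax[S]/(Km+[S]) gives [S] = Km·v/(Vmax − v).
[S] = 7.76 × 3.89 / (4.61 − 3.89) = 30.19/0.7200 = 41.9 μM.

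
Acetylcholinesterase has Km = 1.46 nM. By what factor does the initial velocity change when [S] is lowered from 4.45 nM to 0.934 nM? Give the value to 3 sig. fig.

0.518

Since Vmax cancels, v₂/v₁ = [S]₂(Km+[S]₁) / [S]₁(Km+[S]₂).
= 0.934×(1.46+4.45) / (4.45×(1.46+0.934)) = 5.520/10.65 = 0.518.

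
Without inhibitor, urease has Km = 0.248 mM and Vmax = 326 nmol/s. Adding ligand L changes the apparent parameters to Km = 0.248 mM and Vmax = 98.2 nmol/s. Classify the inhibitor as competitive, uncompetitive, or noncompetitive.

Vmax decreases (326 → 98.2 nmol/s) while Km is unchanged — pure noncompetitive inhibition.

noncompetitive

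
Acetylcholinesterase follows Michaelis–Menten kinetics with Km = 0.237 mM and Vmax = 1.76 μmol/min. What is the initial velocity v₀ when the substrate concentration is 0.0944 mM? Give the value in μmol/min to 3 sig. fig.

v = Vmax·[S]/(Km + [S]) = 1.76 × 0.0944 / (0.237 + 0.0944)
  = 0.1661 / 0.3314 = 0.501 μmol/min.

0.501 μmol/min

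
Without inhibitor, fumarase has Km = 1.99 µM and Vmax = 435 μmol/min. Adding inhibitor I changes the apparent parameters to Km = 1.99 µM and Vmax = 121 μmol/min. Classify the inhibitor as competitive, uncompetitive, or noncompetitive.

noncompetitive

Vmax decreases (435 → 121 μmol/min) while Km is unchanged — pure noncompetitive inhibition.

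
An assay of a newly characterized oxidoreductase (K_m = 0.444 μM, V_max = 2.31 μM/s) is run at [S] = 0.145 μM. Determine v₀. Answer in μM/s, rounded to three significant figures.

[S]/(Km+[S]) = 0.145/0.5890 = 0.2462, the fractional saturation.
v = 0.2462 × Vmax = 0.2462 × 2.31 = 0.569 μM/s.

0.569 μM/s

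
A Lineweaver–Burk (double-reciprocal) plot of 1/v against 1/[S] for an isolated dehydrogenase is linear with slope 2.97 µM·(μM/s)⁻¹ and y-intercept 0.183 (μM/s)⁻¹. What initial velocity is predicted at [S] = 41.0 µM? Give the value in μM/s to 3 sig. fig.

3.91 μM/s

The y-intercept is 1/Vmax, so Vmax = 1/0.183 = 5.46 μM/s.
The slope is Km/Vmax, so Km = 2.97 × 5.46 = 16.2 µM.
Then v = 5.46 × 41.0/(16.2 + 41.0) = 3.91 μM/s.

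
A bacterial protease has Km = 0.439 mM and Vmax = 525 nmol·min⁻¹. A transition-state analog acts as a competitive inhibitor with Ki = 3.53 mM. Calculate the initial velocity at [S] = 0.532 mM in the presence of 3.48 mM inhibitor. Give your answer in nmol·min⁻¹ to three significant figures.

With α = 1 + [I]/Ki = 1 + 3.48/3.53 = 1.986, the competitive rate law is v = Vmax[S] / (αKm + [S]).
v = 525×0.532 / (1.986×0.439 + 0.532) = 279.3/1.404 = 199 nmol·min⁻¹.

199 nmol·min⁻¹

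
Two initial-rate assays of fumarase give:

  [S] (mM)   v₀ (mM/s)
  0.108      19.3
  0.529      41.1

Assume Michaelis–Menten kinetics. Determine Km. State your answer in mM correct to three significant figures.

From v = Vmax[S]/(Km+[S]), each point gives Vmax = v(Km+[S])/[S].
Equating: 19.3(Km+0.108)/0.108 = 41.1(Km+0.529)/0.529.
178.7·Km + 19.3 = 77.69·Km + 41.1, so (178.7 − 77.69)·Km = 41.1 − 19.3.
Km = 21.80/101.0 = 0.216 mM; then Vmax = 19.3(0.216+0.108)/0.108 = 57.9 mM/s.

0.216 mM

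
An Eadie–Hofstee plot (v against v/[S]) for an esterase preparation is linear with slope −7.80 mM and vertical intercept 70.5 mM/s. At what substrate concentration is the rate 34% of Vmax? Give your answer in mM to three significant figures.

4.02 mM

The Eadie–Hofstee slope gives Km = 7.80 mM (slope = −Km).
v/Vmax = [S]/(Km+[S]) = 0.34 ⇒ [S] = Km·0.34/(1−0.34) = 7.80 × 0.5152 = 4.02 mM.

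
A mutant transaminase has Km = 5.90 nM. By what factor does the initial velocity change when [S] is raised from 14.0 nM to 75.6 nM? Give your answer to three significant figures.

Since Vmax cancels, v₂/v₁ = [S]₂(Km+[S]₁) / [S]₁(Km+[S]₂).
= 75.6×(5.90+14.0) / (14.0×(5.90+75.6)) = 1504/1141 = 1.32.

1.32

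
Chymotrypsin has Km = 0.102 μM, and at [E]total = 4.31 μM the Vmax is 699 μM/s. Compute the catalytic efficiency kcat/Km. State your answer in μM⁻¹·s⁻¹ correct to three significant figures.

kcat = Vmax/[E]total = 699/4.31 = 162 s⁻¹.
kcat/Km = 162/0.102 = 1590 μM⁻¹·s⁻¹.

1590 μM⁻¹·s⁻¹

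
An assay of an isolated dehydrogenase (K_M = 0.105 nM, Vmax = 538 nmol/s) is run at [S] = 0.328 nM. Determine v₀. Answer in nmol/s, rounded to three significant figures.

[S]/(Km+[S]) = 0.328/0.4330 = 0.7575, the fractional saturation.
v = 0.7575 × Vmax = 0.7575 × 538 = 408 nmol/s.

408 nmol/s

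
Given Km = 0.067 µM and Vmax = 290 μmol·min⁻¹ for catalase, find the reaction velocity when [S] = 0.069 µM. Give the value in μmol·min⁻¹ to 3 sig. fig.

v = Vmax·[S]/(Km + [S]) = 290 × 0.069 / (0.067 + 0.069)
  = 20.01 / 0.1360 = 147 μmol·min⁻¹.

147 μmol·min⁻¹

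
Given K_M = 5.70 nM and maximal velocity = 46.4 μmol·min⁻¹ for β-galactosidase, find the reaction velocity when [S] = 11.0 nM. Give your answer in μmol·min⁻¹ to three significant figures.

v = Vmax·[S]/(Km + [S]) = 46.4 × 11.0 / (5.70 + 11.0)
  = 510.4 / 16.70 = 30.6 μmol·min⁻¹.

30.6 μmol·min⁻¹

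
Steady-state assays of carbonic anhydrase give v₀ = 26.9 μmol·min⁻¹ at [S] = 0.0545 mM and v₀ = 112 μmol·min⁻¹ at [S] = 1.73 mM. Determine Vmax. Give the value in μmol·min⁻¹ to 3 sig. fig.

In reciprocal form, 1/v = (Km/Vmax)·(1/[S]) + 1/Vmax. The two points give (1/[S], 1/v) = (18.35, 0.03717) and (0.5780, 0.008929).
Slope = (0.03717 − 0.008929)/(18.35 − 0.5780) = 0.001589; intercept = 0.03717 − 0.001589×18.35 = 0.008010.
Vmax = 1/intercept = 125 μmol·min⁻¹; Km = slope × Vmax = 0.001589 × 125 = 0.198 mM.

125 μmol·min⁻¹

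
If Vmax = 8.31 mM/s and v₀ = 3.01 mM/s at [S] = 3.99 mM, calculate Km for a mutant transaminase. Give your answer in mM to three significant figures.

7.03 mM

v/Vmax = 3.01/8.31 = 0.3622 = [S]/(Km+[S]).
So Km + [S] = [S]/0.3622 = 11.02 mM, giving Km = 11.02 − 3.99 = 7.03 mM.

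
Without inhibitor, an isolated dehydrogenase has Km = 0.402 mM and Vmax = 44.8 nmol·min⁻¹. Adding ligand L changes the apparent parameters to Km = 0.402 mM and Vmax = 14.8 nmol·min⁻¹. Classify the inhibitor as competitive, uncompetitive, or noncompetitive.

noncompetitive

Vmax decreases (44.8 → 14.8 nmol·min⁻¹) while Km is unchanged — pure noncompetitive inhibition.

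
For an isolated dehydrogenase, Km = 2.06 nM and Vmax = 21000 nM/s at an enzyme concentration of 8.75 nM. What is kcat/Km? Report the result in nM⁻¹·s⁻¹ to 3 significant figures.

1170 nM⁻¹·s⁻¹

kcat = Vmax/[E]total = 21000/8.75 = 2400 s⁻¹.
kcat/Km = 2400/2.06 = 1170 nM⁻¹·s⁻¹.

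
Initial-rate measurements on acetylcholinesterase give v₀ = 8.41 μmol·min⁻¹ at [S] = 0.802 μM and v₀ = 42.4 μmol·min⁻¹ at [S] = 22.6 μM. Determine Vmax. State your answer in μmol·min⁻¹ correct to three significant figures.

49.8 μmol·min⁻¹

In reciprocal form, 1/v = (Km/Vmax)·(1/[S]) + 1/Vmax. The two points give (1/[S], 1/v) = (1.247, 0.1189) and (0.04425, 0.02358).
Slope = (0.1189 − 0.02358)/(1.247 − 0.04425) = 0.07926; intercept = 0.1189 − 0.07926×1.247 = 0.02008.
Vmax = 1/intercept = 49.8 μmol·min⁻¹; Km = slope × Vmax = 0.07926 × 49.8 = 3.95 μM.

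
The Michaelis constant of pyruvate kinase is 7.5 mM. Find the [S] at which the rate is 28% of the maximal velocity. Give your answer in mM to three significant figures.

2.92 mM

v/Vmax = [S]/(Km+[S]) = 0.28, so [S] = Km·0.28/(1 − 0.28) = 7.5 × 0.3889.
[S] = 2.92 mM.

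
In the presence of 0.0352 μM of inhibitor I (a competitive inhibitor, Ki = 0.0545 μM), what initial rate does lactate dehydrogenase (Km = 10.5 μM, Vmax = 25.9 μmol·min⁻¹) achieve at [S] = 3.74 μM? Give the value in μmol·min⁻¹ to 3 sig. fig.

4.61 μmol·min⁻¹

α = 1 + [I]/Ki = 1 + 0.0352/0.0545 = 1.646.
For a competitive inhibitor, Vmax is unchanged and the apparent Km becomes α·Km: Km,app = 17.3 μM, Vmax,app = 25.9 μmol·min⁻¹.
v = Vmax,app·[S]/(Km,app + [S]) = 25.9 × 3.74/(17.3 + 3.74) = 4.61 μmol·min⁻¹.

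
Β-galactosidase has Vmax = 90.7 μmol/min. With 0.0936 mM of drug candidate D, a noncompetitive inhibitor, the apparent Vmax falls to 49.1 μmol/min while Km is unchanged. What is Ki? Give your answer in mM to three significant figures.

0.110 mM

Noncompetitive: Vmax,app = Vmax/α with α = 1 + [I]/Ki.
α = Vmax/Vmax,app = 90.7/49.1 = 1.847.
Ki = [I]/(α − 1) = 0.0936/0.8473 = 0.110 mM.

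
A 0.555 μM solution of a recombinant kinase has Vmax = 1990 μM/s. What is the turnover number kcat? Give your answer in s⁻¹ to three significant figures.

3590 s⁻¹

kcat = Vmax/[E]total = 1990 μM/s / 0.555 μM = 3590 s⁻¹.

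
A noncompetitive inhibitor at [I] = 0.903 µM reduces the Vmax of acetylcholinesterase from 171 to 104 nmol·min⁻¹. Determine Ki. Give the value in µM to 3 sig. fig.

1.40 µM

Noncompetitive: Vmax,app = Vmax/α with α = 1 + [I]/Ki.
α = Vmax/Vmax,app = 171/104 = 1.644.
Since α = 1 + [I]/Ki, [I]/Ki = 1.644 − 1 = 0.6442 and Ki = 0.903/0.6442 = 1.40 µM.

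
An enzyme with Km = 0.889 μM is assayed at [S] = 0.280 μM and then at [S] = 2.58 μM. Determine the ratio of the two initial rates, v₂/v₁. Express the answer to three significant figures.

Since Vmax cancels, v₂/v₁ = [S]₂(Km+[S]₁) / [S]₁(Km+[S]₂).
= 2.58×(0.889+0.280) / (0.280×(0.889+2.58)) = 3.016/0.9713 = 3.11.

3.11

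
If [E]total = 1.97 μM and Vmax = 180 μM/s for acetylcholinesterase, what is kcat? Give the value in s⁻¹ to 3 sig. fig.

kcat = Vmax/[E]total = 180 μM/s / 1.97 μM = 91.4 s⁻¹.

91.4 s⁻¹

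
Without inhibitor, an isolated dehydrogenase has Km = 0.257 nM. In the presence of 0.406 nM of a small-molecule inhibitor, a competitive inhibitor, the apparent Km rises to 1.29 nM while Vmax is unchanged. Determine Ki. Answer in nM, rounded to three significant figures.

Competitive: Km,app = α·Km with α = 1 + [I]/Ki.
α = Km,app/Km = 1.29/0.257 = 5.019.
Ki = [I]/(α − 1) = 0.406/4.019 = 0.101 nM.

0.101 nM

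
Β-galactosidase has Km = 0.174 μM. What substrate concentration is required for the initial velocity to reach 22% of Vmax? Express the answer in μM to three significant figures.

0.0491 μM

v/Vmax = [S]/(Km+[S]) = 0.22, so [S] = Km·0.22/(1 − 0.22) = 0.174 × 0.2821.
[S] = 0.0491 μM.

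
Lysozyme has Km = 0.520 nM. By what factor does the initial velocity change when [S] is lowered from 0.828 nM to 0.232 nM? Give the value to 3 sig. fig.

0.502

Since Vmax cancels, v₂/v₁ = [S]₂(Km+[S]₁) / [S]₁(Km+[S]₂).
= 0.232×(0.520+0.828) / (0.828×(0.520+0.232)) = 0.3127/0.6227 = 0.502.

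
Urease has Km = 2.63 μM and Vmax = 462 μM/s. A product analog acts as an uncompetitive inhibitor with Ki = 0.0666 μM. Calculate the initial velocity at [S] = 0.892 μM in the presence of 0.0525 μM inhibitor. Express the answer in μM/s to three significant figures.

97.5 μM/s

With α = 1 + [I]/Ki = 1 + 0.0525/0.0666 = 1.788, the uncompetitive rate law is v = (Vmax/α)·[S] / (Km/α + [S]).
v = (462/1.788)×0.892 / (2.63/1.788 + 0.892) = 230.4/2.363 = 97.5 μM/s.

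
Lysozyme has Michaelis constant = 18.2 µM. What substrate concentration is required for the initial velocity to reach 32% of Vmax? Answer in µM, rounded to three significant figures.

8.56 µM

v/Vmax = [S]/(Km+[S]) = 0.32, so [S] = Km·0.32/(1 − 0.32) = 18.2 × 0.4706.
[S] = 8.56 µM.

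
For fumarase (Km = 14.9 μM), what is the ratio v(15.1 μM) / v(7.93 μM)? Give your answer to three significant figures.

Since Vmax cancels, v₂/v₁ = [S]₂(Km+[S]₁) / [S]₁(Km+[S]₂).
= 15.1×(14.9+7.93) / (7.93×(14.9+15.1)) = 344.7/237.9 = 1.45.

1.45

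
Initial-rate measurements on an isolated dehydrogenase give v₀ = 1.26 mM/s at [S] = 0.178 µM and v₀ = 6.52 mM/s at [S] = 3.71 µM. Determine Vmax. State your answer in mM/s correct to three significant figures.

From v = Vmax[S]/(Km+[S]), each point gives Vmax = v(Km+[S])/[S].
Equating: 1.26(Km+0.178)/0.178 = 6.52(Km+3.71)/3.71.
7.079·Km + 1.26 = 1.757·Km + 6.52, so (7.079 − 1.757)·Km = 6.52 − 1.26.
Km = 5.260/5.321 = 0.988 µM; then Vmax = 1.26(0.988+0.178)/0.178 = 8.26 mM/s.

8.26 mM/s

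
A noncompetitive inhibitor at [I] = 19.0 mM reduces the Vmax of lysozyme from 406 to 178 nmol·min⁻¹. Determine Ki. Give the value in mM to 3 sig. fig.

14.8 mM

Noncompetitive: Vmax,app = Vmax/α with α = 1 + [I]/Ki.
α = Vmax/Vmax,app = 406/178 = 2.281.
Since α = 1 + [I]/Ki, [I]/Ki = 2.281 − 1 = 1.281 and Ki = 19.0/1.281 = 14.8 mM.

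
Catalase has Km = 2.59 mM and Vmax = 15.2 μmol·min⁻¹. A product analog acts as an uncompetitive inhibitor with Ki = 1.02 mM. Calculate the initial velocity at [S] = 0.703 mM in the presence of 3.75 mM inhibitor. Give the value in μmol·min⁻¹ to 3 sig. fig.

1.82 μmol·min⁻¹

α = 1 + [I]/Ki = 1 + 3.75/1.02 = 4.676.
For an uncompetitive inhibitor, both parameters are divided by α, giving Vmax/α and Km/α: Km,app = 0.554 mM, Vmax,app = 3.25 μmol·min⁻¹.
v = Vmax,app·[S]/(Km,app + [S]) = 3.25 × 0.703/(0.554 + 0.703) = 1.82 μmol·min⁻¹.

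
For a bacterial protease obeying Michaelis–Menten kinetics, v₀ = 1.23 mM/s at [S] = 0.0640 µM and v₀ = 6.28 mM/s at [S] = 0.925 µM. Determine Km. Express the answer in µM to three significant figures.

In reciprocal form, 1/v = (Km/Vmax)·(1/[S]) + 1/Vmax. The two points give (1/[S], 1/v) = (15.62, 0.8130) and (1.081, 0.1592).
Slope = (0.8130 − 0.1592)/(15.62 − 1.081) = 0.04495; intercept = 0.8130 − 0.04495×15.62 = 0.1106.
Vmax = 1/intercept = 9.04 mM/s; Km = slope × Vmax = 0.04495 × 9.04 = 0.406 µM.

0.406 µM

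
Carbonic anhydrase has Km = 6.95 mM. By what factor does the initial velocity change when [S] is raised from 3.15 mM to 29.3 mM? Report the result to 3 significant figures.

2.59

The fractional saturations are [S]/(Km+[S]) = 3.15/10.10 = 0.3119 and 29.3/36.25 = 0.8083.
v₂/v₁ is just their ratio: 0.8083/0.3119 = 2.59.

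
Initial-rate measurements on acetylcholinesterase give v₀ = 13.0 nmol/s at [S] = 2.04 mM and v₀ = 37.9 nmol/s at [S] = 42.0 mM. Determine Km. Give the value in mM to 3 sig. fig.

From v = Vmax[S]/(Km+[S]), each point gives Vmax = v(Km+[S])/[S].
Equating: 13.0(Km+2.04)/2.04 = 37.9(Km+42.0)/42.0.
6.373·Km + 13.0 = 0.9024·Km + 37.9, so (6.373 − 0.9024)·Km = 37.9 − 13.0.
Km = 24.90/5.470 = 4.55 mM; then Vmax = 13.0(4.55+2.04)/2.04 = 42.0 nmol/s.

4.55 mM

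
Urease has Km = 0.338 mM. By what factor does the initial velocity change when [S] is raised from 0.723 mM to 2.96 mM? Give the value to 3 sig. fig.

1.32

The fractional saturations are [S]/(Km+[S]) = 0.723/1.061 = 0.6814 and 2.96/3.298 = 0.8975.
v₂/v₁ is just their ratio: 0.8975/0.6814 = 1.32.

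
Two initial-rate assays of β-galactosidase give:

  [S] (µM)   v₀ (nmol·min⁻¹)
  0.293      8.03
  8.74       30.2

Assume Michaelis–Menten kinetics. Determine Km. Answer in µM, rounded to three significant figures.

In reciprocal form, 1/v = (Km/Vmax)·(1/[S]) + 1/Vmax. The two points give (1/[S], 1/v) = (3.413, 0.1245) and (0.1144, 0.03311).
Slope = (0.1245 − 0.03311)/(3.413 − 0.1144) = 0.02772; intercept = 0.1245 − 0.02772×3.413 = 0.02994.
Vmax = 1/intercept = 33.4 nmol·min⁻¹; Km = slope × Vmax = 0.02772 × 33.4 = 0.926 µM.

0.926 µM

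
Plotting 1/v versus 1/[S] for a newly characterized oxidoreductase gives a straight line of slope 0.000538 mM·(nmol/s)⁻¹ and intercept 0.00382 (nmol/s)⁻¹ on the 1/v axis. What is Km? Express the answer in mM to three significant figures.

y-intercept = 1/Vmax ⇒ Vmax = 262 nmol/s; slope = Km/Vmax ⇒ Km = slope × Vmax.
Km = 0.000538 × 262 = 0.141 mM.

0.141 mM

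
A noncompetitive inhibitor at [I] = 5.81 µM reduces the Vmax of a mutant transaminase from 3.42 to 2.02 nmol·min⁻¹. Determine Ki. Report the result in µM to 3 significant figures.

Noncompetitive: Vmax,app = Vmax/α with α = 1 + [I]/Ki.
α = Vmax/Vmax,app = 3.42/2.02 = 1.693.
Ki = [I]/(α − 1) = 5.81/0.6931 = 8.38 µM.

8.38 µM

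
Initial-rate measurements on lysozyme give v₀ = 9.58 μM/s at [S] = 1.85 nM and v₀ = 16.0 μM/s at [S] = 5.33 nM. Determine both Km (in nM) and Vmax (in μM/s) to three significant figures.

Km = 2.95 nM; Vmax = 24.9 μM/s

In reciprocal form, 1/v = (Km/Vmax)·(1/[S]) + 1/Vmax. The two points give (1/[S], 1/v) = (0.5405, 0.1044) and (0.1876, 0.06250).
Slope = (0.1044 − 0.06250)/(0.5405 − 0.1876) = 0.1187; intercept = 0.1044 − 0.1187×0.5405 = 0.04023.
Vmax = 1/intercept = 24.9 μM/s; Km = slope × Vmax = 0.1187 × 24.9 = 2.95 nM.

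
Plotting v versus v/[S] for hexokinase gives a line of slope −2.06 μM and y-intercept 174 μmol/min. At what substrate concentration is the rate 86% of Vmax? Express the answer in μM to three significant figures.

12.7 μM

The Eadie–Hofstee slope gives Km = 2.06 μM (slope = −Km).
v/Vmax = [S]/(Km+[S]) = 0.86 ⇒ [S] = Km·0.86/(1−0.86) = 2.06 × 6.143 = 12.7 μM.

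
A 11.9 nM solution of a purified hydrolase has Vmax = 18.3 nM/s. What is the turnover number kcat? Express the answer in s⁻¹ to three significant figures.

kcat = Vmax/[E]total = 18.3 nM/s / 11.9 nM = 1.54 s⁻¹.

1.54 s⁻¹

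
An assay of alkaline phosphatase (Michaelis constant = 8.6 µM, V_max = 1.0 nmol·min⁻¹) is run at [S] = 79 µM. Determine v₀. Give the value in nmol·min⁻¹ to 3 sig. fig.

v = Vmax·[S]/(Km + [S]) = 1.0 × 79 / (8.6 + 79)
  = 79.00 / 87.60 = 0.902 nmol·min⁻¹.

0.902 nmol·min⁻¹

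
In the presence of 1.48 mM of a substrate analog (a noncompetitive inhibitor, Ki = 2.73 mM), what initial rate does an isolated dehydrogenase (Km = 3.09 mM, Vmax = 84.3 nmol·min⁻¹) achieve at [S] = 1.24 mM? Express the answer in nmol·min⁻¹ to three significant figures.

α = 1 + [I]/Ki = 1 + 1.48/2.73 = 1.542.
For a noncompetitive inhibitor, Vmax is reduced to Vmax/α while Km is unchanged: Km,app = 3.09 mM, Vmax,app = 54.7 nmol·min⁻¹.
v = Vmax,app·[S]/(Km,app + [S]) = 54.7 × 1.24/(3.09 + 1.24) = 15.7 nmol·min⁻¹.

15.7 nmol·min⁻¹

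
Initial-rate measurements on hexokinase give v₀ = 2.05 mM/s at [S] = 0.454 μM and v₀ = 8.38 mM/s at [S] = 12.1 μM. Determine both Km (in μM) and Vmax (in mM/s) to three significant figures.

From v = Vmax[S]/(Km+[S]), each point gives Vmax = v(Km+[S])/[S].
Equating: 2.05(Km+0.454)/0.454 = 8.38(Km+12.1)/12.1.
4.515·Km + 2.05 = 0.6926·Km + 8.38, so (4.515 − 0.6926)·Km = 8.38 − 2.05.
Km = 6.330/3.823 = 1.66 μM; then Vmax = 2.05(1.66+0.454)/0.454 = 9.53 mM/s.

Km = 1.66 μM; Vmax = 9.53 mM/s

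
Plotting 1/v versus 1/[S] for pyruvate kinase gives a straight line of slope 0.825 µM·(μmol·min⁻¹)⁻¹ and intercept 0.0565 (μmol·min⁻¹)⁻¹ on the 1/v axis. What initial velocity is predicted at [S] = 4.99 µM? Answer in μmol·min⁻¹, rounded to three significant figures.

4.51 μmol·min⁻¹

The y-intercept is 1/Vmax, so Vmax = 1/0.0565 = 17.7 μmol·min⁻¹.
The slope is Km/Vmax, so Km = 0.825 × 17.7 = 14.6 µM.
Then v = 17.7 × 4.99/(14.6 + 4.99) = 4.51 μmol·min⁻¹.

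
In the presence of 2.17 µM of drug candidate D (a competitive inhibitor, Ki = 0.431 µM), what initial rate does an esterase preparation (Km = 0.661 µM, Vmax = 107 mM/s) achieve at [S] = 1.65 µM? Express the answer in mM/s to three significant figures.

31.3 mM/s

With α = 1 + [I]/Ki = 1 + 2.17/0.431 = 6.035, the competitive rate law is v = Vmax[S] / (αKm + [S]).
v = 107×1.65 / (6.035×0.661 + 1.65) = 176.5/5.639 = 31.3 mM/s.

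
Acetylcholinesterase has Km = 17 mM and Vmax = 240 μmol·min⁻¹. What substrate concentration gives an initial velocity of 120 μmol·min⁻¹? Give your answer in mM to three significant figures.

17.0 mM

Rearranging v = Vmax[S]/(Km+[S]) gives [S] = Km·v/(Vmax − v).
[S] = 17 × 120 / (240 − 120) = 2040/120.0 = 17.0 mM.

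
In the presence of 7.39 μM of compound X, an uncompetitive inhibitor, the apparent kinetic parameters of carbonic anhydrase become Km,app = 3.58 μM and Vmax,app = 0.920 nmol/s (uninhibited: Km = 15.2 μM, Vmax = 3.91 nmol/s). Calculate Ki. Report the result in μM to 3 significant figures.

Uncompetitive: Vmax,app = Vmax/α (and Km,app = Km/α) with α = 1 + [I]/Ki.
α = Vmax/Vmax,app = 3.91/0.920 = 4.250.
Ki = [I]/(α − 1) = 7.39/3.250 = 2.27 μM.

2.27 μM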